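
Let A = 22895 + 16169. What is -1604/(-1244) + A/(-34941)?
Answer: 98023/571929 ≈ 0.17139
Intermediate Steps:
A = 39064
-1604/(-1244) + A/(-34941) = -1604/(-1244) + 39064/(-34941) = -1604*(-1/1244) + 39064*(-1/34941) = 401/311 - 2056/1839 = 98023/571929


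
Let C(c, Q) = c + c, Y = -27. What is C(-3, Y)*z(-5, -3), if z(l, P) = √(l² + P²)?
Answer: -6*√34 ≈ -34.986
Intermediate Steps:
C(c, Q) = 2*c
z(l, P) = √(P² + l²)
C(-3, Y)*z(-5, -3) = (2*(-3))*√((-3)² + (-5)²) = -6*√(9 + 25) = -6*√34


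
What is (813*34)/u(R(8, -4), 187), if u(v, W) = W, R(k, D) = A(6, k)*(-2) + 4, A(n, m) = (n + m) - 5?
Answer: 1626/11 ≈ 147.82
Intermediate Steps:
A(n, m) = -5 + m + n (A(n, m) = (m + n) - 5 = -5 + m + n)
R(k, D) = 2 - 2*k (R(k, D) = (-5 + k + 6)*(-2) + 4 = (1 + k)*(-2) + 4 = (-2 - 2*k) + 4 = 2 - 2*k)
(813*34)/u(R(8, -4), 187) = (813*34)/187 = 27642*(1/187) = 1626/11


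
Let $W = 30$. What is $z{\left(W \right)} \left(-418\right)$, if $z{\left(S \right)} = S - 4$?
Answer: $-10868$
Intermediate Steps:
$z{\left(S \right)} = -4 + S$
$z{\left(W \right)} \left(-418\right) = \left(-4 + 30\right) \left(-418\right) = 26 \left(-418\right) = -10868$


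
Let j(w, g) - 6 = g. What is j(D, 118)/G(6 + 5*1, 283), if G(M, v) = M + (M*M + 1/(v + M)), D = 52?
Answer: 36456/38809 ≈ 0.93937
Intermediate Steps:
j(w, g) = 6 + g
G(M, v) = M + M² + 1/(M + v) (G(M, v) = M + (M² + 1/(M + v)) = M + M² + 1/(M + v))
j(D, 118)/G(6 + 5*1, 283) = (6 + 118)/(((1 + (6 + 5*1)² + (6 + 5*1)³ + (6 + 5*1)*283 + 283*(6 + 5*1)²)/((6 + 5*1) + 283))) = 124/(((1 + (6 + 5)² + (6 + 5)³ + (6 + 5)*283 + 283*(6 + 5)²)/((6 + 5) + 283))) = 124/(((1 + 11² + 11³ + 11*283 + 283*11²)/(11 + 283))) = 124/(((1 + 121 + 1331 + 3113 + 283*121)/294)) = 124/(((1 + 121 + 1331 + 3113 + 34243)/294)) = 124/(((1/294)*38809)) = 124/(38809/294) = 124*(294/38809) = 36456/38809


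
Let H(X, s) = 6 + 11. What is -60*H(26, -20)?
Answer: -1020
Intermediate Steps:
H(X, s) = 17
-60*H(26, -20) = -60*17 = -1020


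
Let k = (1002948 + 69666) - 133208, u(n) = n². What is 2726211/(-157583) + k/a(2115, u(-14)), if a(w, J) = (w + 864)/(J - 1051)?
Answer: -14064171867151/52159973 ≈ -2.6964e+5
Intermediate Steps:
a(w, J) = (864 + w)/(-1051 + J)
k = 939406 (k = 1072614 - 133208 = 939406)
2726211/(-157583) + k/a(2115, u(-14)) = 2726211/(-157583) + 939406/(((864 + 2115)/(-1051 + (-14)²))) = 2726211*(-1/157583) + 939406/((2979/(-1051 + 196))) = -2726211/157583 + 939406/((2979/(-855))) = -2726211/157583 + 939406/((-1/855*2979)) = -2726211/157583 + 939406/(-331/95) = -2726211/157583 + 939406*(-95/331) = -2726211/157583 - 89243570/331 = -14064171867151/52159973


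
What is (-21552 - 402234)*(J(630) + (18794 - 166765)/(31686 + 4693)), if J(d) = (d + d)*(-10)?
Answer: 194315785302606/36379 ≈ 5.3414e+9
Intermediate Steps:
J(d) = -20*d (J(d) = (2*d)*(-10) = -20*d)
(-21552 - 402234)*(J(630) + (18794 - 166765)/(31686 + 4693)) = (-21552 - 402234)*(-20*630 + (18794 - 166765)/(31686 + 4693)) = -423786*(-12600 - 147971/36379) = -423786*(-458523371/36379) = 194315785302606/36379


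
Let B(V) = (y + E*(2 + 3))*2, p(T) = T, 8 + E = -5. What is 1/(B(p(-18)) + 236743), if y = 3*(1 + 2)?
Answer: 1/236631 ≈ 4.2260e-6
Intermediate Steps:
E = -13 (E = -8 - 5 = -13)
y = 9 (y = 3*3 = 9)
B(V) = -112 (B(V) = (9 - 13*(2 + 3))*2 = (9 - 13*5)*2 = (9 - 65)*2 = -56*2 = -112)
1/(B(p(-18)) + 236743) = 1/(-112 + 236743) = 1/236631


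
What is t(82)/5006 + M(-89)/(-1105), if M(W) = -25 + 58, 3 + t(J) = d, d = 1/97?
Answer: -8172328/268284055 ≈ -0.030461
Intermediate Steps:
d = 1/97 ≈ 0.010309
t(J) = -290/97 (t(J) = -3 + 1/97 = -290/97)
M(W) = 33
t(82)/5006 + M(-89)/(-1105) = -290/97/5006 + 33/(-1105) = -290/97*1/5006 + 33*(-1/1105) = -145/242791 - 33/1105 = -8172328/268284055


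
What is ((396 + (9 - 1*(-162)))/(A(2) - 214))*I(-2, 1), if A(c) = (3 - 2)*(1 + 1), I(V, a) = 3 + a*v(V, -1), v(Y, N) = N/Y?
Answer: -3969/424 ≈ -9.3609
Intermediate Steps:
I(V, a) = 3 - a/V (I(V, a) = 3 + a*(-1/V) = 3 - a/V)
A(c) = 2 (A(c) = 1*2 = 2)
((396 + (9 - 1*(-162)))/(A(2) - 214))*I(-2, 1) = ((396 + (9 - 1*(-162)))/(2 - 214))*(3 - 1*1/(-2)) = ((396 + (9 + 162))/(-212))*(3 - 1*1*(-½)) = ((396 + 171)*(-1/212))*(3 + ½) = (567*(-1/212))*(7/2) = -567/212*7/2 = -3969/424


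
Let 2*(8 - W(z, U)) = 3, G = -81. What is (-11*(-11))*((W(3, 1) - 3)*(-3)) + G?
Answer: -2703/2 ≈ -1351.5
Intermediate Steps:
W(z, U) = 13/2 (W(z, U) = 8 - ½*3 = 8 - 3/2 = 13/2)
(-11*(-11))*((W(3, 1) - 3)*(-3)) + G = (-11*(-11))*((13/2 - 3)*(-3)) - 81 = 121*((7/2)*(-3)) - 81 = 121*(-21/2) - 81 = -2541/2 - 81 = -2703/2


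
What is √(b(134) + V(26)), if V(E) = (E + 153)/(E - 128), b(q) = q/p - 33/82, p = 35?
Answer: √8951184165/73185 ≈ 1.2928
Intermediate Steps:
b(q) = -33/82 + q/35 (b(q) = q/35 - 33/82 = -33/82 + q/35)
V(E) = (153 + E)/(-128 + E)
√(b(134) + V(26)) = √((-33/82 + (1/35)*134) + (153 + 26)/(-128 + 26)) = √((-33/82 + 134/35) + 179/(-102)) = √(9833/2870 - 1/102*179) = √(9833/2870 - 179/102) = √(122309/73185) = √8951184165/73185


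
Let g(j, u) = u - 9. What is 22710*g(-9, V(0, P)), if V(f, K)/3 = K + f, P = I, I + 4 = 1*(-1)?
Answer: -545040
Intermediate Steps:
I = -5 (I = -4 + 1*(-1) = -4 - 1 = -5)
P = -5
V(f, K) = 3*K + 3*f (V(f, K) = 3*(K + f) = 3*K + 3*f)
g(j, u) = -9 + u
22710*g(-9, V(0, P)) = 22710*(-9 + (3*(-5) + 3*0)) = 22710*(-9 + (-15 + 0)) = 22710*(-9 - 15) = 22710*(-24) = -545040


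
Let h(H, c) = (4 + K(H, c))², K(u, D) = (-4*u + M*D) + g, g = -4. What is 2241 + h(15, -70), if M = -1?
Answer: 2341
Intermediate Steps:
K(u, D) = -4 - D - 4*u (K(u, D) = (-4*u - D) - 4 = (-D - 4*u) - 4 = -4 - D - 4*u)
h(H, c) = (-c - 4*H)² (h(H, c) = (4 + (-4 - c - 4*H))² = (-c - 4*H)²)
2241 + h(15, -70) = 2241 + (-70 + 4*15)² = 2241 + (-70 + 60)² = 2241 + (-10)² = 2241 + 100 = 2341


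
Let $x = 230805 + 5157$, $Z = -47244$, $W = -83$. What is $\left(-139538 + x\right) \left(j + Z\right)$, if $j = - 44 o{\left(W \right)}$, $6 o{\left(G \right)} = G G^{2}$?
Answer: $\frac{1199281406768}{3} \approx 3.9976 \cdot 10^{11}$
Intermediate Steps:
$o{\left(G \right)} = \frac{G^{3}}{6}$ ($o{\left(G \right)} = \frac{G G^{2}}{6} = \frac{G^{3}}{6}$)
$x = 235962$
$j = \frac{12579314}{3}$ ($j = - 44 \frac{\left(-83\right)^{3}}{6} = - 44 \cdot \frac{1}{6} \left(-571787\right) = \left(-44\right) \left(- \frac{571787}{6}\right) = \frac{12579314}{3} \approx 4.1931 \cdot 10^{6}$)
$\left(-139538 + x\right) \left(j + Z\right) = \left(-139538 + 235962\right) \left(\frac{12579314}{3} - 47244\right) = 96424 \cdot \frac{12437582}{3} = \frac{1199281406768}{3}$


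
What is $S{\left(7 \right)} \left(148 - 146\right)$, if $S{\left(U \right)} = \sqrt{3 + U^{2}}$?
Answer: $4 \sqrt{13} \approx 14.422$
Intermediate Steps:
$S{\left(7 \right)} \left(148 - 146\right) = \sqrt{3 + 7^{2}} \left(148 - 146\right) = \sqrt{3 + 49} \cdot 2 = \sqrt{52} \cdot 2 = 2 \sqrt{13} \cdot 2 = 4 \sqrt{13}$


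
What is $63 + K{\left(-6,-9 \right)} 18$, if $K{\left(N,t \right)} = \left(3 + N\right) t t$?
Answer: $-4311$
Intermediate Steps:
$K{\left(N,t \right)} = t^{2} \left(3 + N\right)$ ($K{\left(N,t \right)} = \left(3 + N\right) t^{2} = t^{2} \left(3 + N\right)$)
$63 + K{\left(-6,-9 \right)} 18 = 63 + \left(-9\right)^{2} \left(3 - 6\right) 18 = 63 + 81 \left(-3\right) 18 = 63 - 4374 = -4311$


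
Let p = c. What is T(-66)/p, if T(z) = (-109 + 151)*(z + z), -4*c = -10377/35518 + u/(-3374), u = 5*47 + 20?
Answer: -3954645156/65579 ≈ -60304.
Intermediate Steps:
u = 255 (u = 235 + 20 = 255)
c = 393474/4279919 (c = -(-10377/35518 + 255/(-3374))/4 = -(-10377*1/35518 + 255*(-1/3374))/4 = -(-10377/35518 - 255/3374)/4 = -¼*(-1573896/4279919) = 393474/4279919 ≈ 0.091935)
p = 393474/4279919 ≈ 0.091935
T(z) = 84*z (T(z) = 42*(2*z) = 84*z)
T(-66)/p = (84*(-66))/(393474/4279919) = -5544*4279919/393474 = -3954645156/65579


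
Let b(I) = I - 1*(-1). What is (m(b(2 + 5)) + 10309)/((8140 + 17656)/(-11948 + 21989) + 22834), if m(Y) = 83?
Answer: 52173036/114650995 ≈ 0.45506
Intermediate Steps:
b(I) = 1 + I (b(I) = I + 1 = 1 + I)
(m(b(2 + 5)) + 10309)/((8140 + 17656)/(-11948 + 21989) + 22834) = (83 + 10309)/((8140 + 17656)/(-11948 + 21989) + 22834) = 10392/(25796/10041 + 22834) = 10392/(229301990/10041) = 10392*(10041/229301990) = 52173036/114650995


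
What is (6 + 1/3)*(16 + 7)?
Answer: 437/3 ≈ 145.67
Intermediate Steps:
(6 + 1/3)*(16 + 7) = (6 + ⅓)*23 = (19/3)*23 = 437/3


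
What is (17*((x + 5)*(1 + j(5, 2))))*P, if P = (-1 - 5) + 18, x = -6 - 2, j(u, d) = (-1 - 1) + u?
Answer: -2448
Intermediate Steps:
j(u, d) = -2 + u
x = -8
P = 12 (P = -6 + 18 = 12)
(17*((x + 5)*(1 + j(5, 2))))*P = (17*((-8 + 5)*(1 + (-2 + 5))))*12 = (17*(-3*(1 + 3)))*12 = (17*(-3*4))*12 = (17*(-12))*12 = -204*12 = -2448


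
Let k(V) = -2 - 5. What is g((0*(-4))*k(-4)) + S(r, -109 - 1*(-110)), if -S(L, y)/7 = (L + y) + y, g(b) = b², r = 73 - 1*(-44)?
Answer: -833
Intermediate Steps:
k(V) = -7
r = 117 (r = 73 + 44 = 117)
S(L, y) = -14*y - 7*L (S(L, y) = -7*((L + y) + y) = -7*(L + 2*y) = -14*y - 7*L)
g((0*(-4))*k(-4)) + S(r, -109 - 1*(-110)) = ((0*(-4))*(-7))² + (-14*(-109 - 1*(-110)) - 7*117) = (0*(-7))² + (-14*(-109 + 110) - 819) = 0² + (-14*1 - 819) = 0 + (-14 - 819) = 0 - 833 = -833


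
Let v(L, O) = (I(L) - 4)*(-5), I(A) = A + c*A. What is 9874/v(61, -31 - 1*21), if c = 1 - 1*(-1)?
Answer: -9874/895 ≈ -11.032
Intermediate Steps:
c = 2 (c = 1 + 1 = 2)
I(A) = 3*A (I(A) = A + 2*A = 3*A)
v(L, O) = 20 - 15*L (v(L, O) = (3*L - 4)*(-5) = (-4 + 3*L)*(-5) = 20 - 15*L)
9874/v(61, -31 - 1*21) = 9874/(20 - 15*61) = 9874/(20 - 915) = 9874/(-895) = 9874*(-1/895) = -9874/895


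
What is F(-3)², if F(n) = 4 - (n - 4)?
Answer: 121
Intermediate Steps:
F(n) = 8 - n (F(n) = 4 - (-4 + n) = 4 + (4 - n) = 8 - n)
F(-3)² = (8 - 1*(-3))² = (8 + 3)² = 11² = 121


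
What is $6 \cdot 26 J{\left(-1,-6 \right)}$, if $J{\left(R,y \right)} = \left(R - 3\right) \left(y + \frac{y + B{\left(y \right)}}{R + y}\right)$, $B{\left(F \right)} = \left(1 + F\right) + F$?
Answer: $\frac{15600}{7} \approx 2228.6$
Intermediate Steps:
$B{\left(F \right)} = 1 + 2 F$
$J{\left(R,y \right)} = \left(-3 + R\right) \left(y + \frac{1 + 3 y}{R + y}\right)$ ($J{\left(R,y \right)} = \left(R - 3\right) \left(y + \frac{y + \left(1 + 2 y\right)}{R + y}\right) = \left(-3 + R\right) \left(y + \frac{1 + 3 y}{R + y}\right)$)
$6 \cdot 26 J{\left(-1,-6 \right)} = 6 \cdot 26 \frac{-3 - 1 - -54 - 3 \left(-6\right)^{2} - \left(-6\right)^{2} - 6 \left(-1\right)^{2}}{-1 - 6} = 156 \frac{-3 - 1 + 54 - 108 - 36 - 6}{-7} = 156 \left(- \frac{-3 - 1 + 54 - 108 - 36 - 6}{7}\right) = 156 \left(\left(- \frac{1}{7}\right) \left(-100\right)\right) = 156 \cdot \frac{100}{7} = \frac{15600}{7}$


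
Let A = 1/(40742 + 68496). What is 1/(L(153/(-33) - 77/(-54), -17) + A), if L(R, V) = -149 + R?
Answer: -16221843/2469133675 ≈ -0.0065699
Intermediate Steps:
A = 1/109238 ≈ 9.1543e-6
1/(L(153/(-33) - 77/(-54), -17) + A) = 1/((-149 + (153/(-33) - 77/(-54))) + 1/109238) = 1/((-149 + (153*(-1/33) - 77*(-1/54))) + 1/109238) = 1/((-149 + (-51/11 + 77/54)) + 1/109238) = 1/((-149 - 1907/594) + 1/109238) = 1/(-90413/594 + 1/109238) = 1/(-2469133675/16221843) = -16221843/2469133675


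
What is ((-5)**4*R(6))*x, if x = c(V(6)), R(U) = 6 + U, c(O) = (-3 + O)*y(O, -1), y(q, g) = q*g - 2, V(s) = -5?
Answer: -180000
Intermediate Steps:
y(q, g) = -2 + g*q (y(q, g) = g*q - 2 = -2 + g*q)
c(O) = (-3 + O)*(-2 - O)
x = -24 (x = 6 - 5 - 1*(-5)**2 = 6 - 5 - 1*25 = 6 - 5 - 25 = -24)
((-5)**4*R(6))*x = ((-5)**4*(6 + 6))*(-24) = (625*12)*(-24) = 7500*(-24) = -180000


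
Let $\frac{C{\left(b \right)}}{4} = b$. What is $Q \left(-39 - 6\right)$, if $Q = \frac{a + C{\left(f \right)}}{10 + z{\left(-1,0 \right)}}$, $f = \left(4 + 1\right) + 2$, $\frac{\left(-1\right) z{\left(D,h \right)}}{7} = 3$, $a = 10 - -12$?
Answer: $\frac{2250}{11} \approx 204.55$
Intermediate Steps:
$a = 22$ ($a = 10 + 12 = 22$)
$z{\left(D,h \right)} = -21$ ($z{\left(D,h \right)} = \left(-7\right) 3 = -21$)
$f = 7$ ($f = 5 + 2 = 7$)
$C{\left(b \right)} = 4 b$
$Q = - \frac{50}{11}$ ($Q = \frac{22 + 4 \cdot 7}{10 - 21} = \frac{22 + 28}{-11} = 50 \left(- \frac{1}{11}\right) = - \frac{50}{11} \approx -4.5455$)
$Q \left(-39 - 6\right) = - \frac{50 \left(-39 - 6\right)}{11} = \left(- \frac{50}{11}\right) \left(-45\right) = \frac{2250}{11}$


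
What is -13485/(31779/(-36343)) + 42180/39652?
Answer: 1619517077890/105008409 ≈ 15423.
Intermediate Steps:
-13485/(31779/(-36343)) + 42180/39652 = -13485/(31779*(-1/36343)) + 42180*(1/39652) = -13485/(-31779/36343) + 10545/9913 = -13485*(-36343/31779) + 10545/9913 = 163361785/10593 + 10545/9913 = 1619517077890/105008409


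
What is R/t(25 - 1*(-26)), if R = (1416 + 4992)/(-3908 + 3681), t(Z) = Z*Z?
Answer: -712/65603 ≈ -0.010853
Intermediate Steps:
t(Z) = Z²
R = -6408/227 (R = 6408/(-227) = 6408*(-1/227) = -6408/227 ≈ -28.229)
R/t(25 - 1*(-26)) = -6408/(227*(25 - 1*(-26))²) = -6408/(227*(25 + 26)²) = -6408/(227*(51²)) = -6408/227/2601 = -6408/227*1/2601 = -712/65603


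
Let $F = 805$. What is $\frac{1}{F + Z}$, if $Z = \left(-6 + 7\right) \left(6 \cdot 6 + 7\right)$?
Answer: $\frac{1}{848} \approx 0.0011792$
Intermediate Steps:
$Z = 43$ ($Z = 1 \left(36 + 7\right) = 1 \cdot 43 = 43$)
$\frac{1}{F + Z} = \frac{1}{805 + 43} = \frac{1}{848}$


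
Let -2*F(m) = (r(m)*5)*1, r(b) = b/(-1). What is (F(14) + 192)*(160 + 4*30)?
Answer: 63560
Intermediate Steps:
r(b) = -b (r(b) = b*(-1) = -b)
F(m) = 5*m/2 (F(m) = --m*5/2 = -(-5*m)/2 = -(-5)*m/2 = 5*m/2)
(F(14) + 192)*(160 + 4*30) = ((5/2)*14 + 192)*(160 + 4*30) = (35 + 192)*(160 + 120) = 227*280 = 63560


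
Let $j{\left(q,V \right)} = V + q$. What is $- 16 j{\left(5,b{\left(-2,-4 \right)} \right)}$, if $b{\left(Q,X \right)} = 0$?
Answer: $-80$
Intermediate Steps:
$- 16 j{\left(5,b{\left(-2,-4 \right)} \right)} = - 16 \left(0 + 5\right) = \left(-16\right) 5 = -80$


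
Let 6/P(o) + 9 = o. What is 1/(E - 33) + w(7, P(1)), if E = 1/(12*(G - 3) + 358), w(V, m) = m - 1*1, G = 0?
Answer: -75663/42500 ≈ -1.7803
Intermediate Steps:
P(o) = 6/(-9 + o)
w(V, m) = -1 + m (w(V, m) = m - 1 = -1 + m)
E = 1/322 (E = 1/(12*(0 - 3) + 358) = 1/(12*(-3) + 358) = 1/(-36 + 358) = 1/322 ≈ 0.0031056)
1/(E - 33) + w(7, P(1)) = 1/(1/322 - 33) + (-1 + 6/(-9 + 1)) = 1/(-10625/322) + (-1 + 6/(-8)) = -322/10625 + (-1 + 6*(-⅛)) = -322/10625 + (-1 - ¾) = -322/10625 - 7/4 = -75663/42500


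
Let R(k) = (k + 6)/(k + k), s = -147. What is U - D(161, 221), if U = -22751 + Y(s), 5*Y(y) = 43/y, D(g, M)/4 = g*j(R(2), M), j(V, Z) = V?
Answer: -17668708/735 ≈ -24039.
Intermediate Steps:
R(k) = (6 + k)/(2*k) (R(k) = (6 + k)/((2*k)) = (6 + k)*(1/(2*k)) = (6 + k)/(2*k))
D(g, M) = 8*g (D(g, M) = 4*(g*((½)*(6 + 2)/2)) = 4*(g*((½)*(½)*8)) = 4*(g*2) = 4*(2*g) = 8*g)
Y(y) = 43/(5*y) (Y(y) = (43/y)/5 = 43/(5*y))
U = -16722028/735 (U = -22751 + (43/5)/(-147) = -22751 + (43/5)*(-1/147) = -22751 - 43/735 = -16722028/735 ≈ -22751.)
U - D(161, 221) = -16722028/735 - 8*161 = -16722028/735 - 1*1288 = -16722028/735 - 1288 = -17668708/735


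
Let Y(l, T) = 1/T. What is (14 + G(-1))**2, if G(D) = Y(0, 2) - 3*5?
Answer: 1/4 ≈ 0.25000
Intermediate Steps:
G(D) = -29/2 (G(D) = 1/2 - 3*5 = 1/2 - 15 = -29/2)
(14 + G(-1))**2 = (14 - 29/2)**2 = (-1/2)**2 = 1/4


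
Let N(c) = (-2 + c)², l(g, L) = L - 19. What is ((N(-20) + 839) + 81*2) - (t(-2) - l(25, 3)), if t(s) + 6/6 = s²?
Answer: 1466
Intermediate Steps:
l(g, L) = -19 + L
t(s) = -1 + s²
((N(-20) + 839) + 81*2) - (t(-2) - l(25, 3)) = (((-2 - 20)² + 839) + 81*2) - ((-1 + (-2)²) - (-19 + 3)) = (((-22)² + 839) + 162) - ((-1 + 4) - 1*(-16)) = ((484 + 839) + 162) - (3 + 16) = (1323 + 162) - 1*19 = 1485 - 19 = 1466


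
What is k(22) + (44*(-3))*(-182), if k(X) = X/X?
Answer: 24025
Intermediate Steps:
k(X) = 1
k(22) + (44*(-3))*(-182) = 1 + (44*(-3))*(-182) = 1 - 132*(-182) = 1 + 24024 = 24025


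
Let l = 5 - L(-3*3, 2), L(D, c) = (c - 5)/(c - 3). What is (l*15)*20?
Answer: 600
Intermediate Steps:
L(D, c) = (-5 + c)/(-3 + c)
l = 2 (l = 5 - (-5 + 2)/(-3 + 2) = 5 - (-3)/(-1) = 5 - (-1)*(-3) = 5 - 1*3 = 5 - 3 = 2)
(l*15)*20 = (2*15)*20 = 30*20 = 600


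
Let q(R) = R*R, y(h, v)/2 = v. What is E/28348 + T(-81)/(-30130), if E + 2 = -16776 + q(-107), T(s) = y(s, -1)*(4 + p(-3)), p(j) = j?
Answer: -80253037/427062620 ≈ -0.18792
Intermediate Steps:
y(h, v) = 2*v
q(R) = R²
T(s) = -2 (T(s) = (2*(-1))*(4 - 3) = -2*1 = -2)
E = -5329 (E = -2 + (-16776 + (-107)²) = -2 + (-16776 + 11449) = -2 - 5327 = -5329)
E/28348 + T(-81)/(-30130) = -5329/28348 - 2/(-30130) = -5329*1/28348 - 2*(-1/30130) = -5329/28348 + 1/15065 = -80253037/427062620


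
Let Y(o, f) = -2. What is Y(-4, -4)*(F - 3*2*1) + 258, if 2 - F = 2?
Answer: 270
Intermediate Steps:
F = 0 (F = 2 - 1*2 = 2 - 2 = 0)
Y(-4, -4)*(F - 3*2*1) + 258 = -2*(0 - 3*2*1) + 258 = -2*(0 - 6*1) + 258 = -2*(0 - 6) + 258 = -2*(-6) + 258 = 12 + 258 = 270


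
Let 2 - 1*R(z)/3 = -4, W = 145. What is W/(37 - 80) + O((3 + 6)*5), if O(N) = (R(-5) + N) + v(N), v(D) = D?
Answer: 4499/43 ≈ 104.63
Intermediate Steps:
R(z) = 18 (R(z) = 6 - 3*(-4) = 6 + 12 = 18)
O(N) = 18 + 2*N (O(N) = (18 + N) + N = 18 + 2*N)
W/(37 - 80) + O((3 + 6)*5) = 145/(37 - 80) + (18 + 2*((3 + 6)*5)) = 145/(-43) + (18 + 2*(9*5)) = -1/43*145 + (18 + 2*45) = -145/43 + (18 + 90) = -145/43 + 108 = 4499/43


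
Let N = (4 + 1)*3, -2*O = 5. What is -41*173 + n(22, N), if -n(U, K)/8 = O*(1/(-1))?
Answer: -7113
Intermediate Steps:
O = -5/2 (O = -½*5 = -5/2 ≈ -2.5000)
N = 15 (N = 5*3 = 15)
n(U, K) = -20 (n(U, K) = -(-20)*1/(-1) = -(-20)*1*(-1) = -(-20)*(-1) = -8*5/2 = -20)
-41*173 + n(22, N) = -41*173 - 20 = -7093 - 20 = -7113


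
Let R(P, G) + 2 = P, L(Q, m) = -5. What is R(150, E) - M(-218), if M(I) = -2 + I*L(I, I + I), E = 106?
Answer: -940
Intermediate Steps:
R(P, G) = -2 + P
M(I) = -2 - 5*I (M(I) = -2 + I*(-5) = -2 - 5*I)
R(150, E) - M(-218) = (-2 + 150) - (-2 - 5*(-218)) = 148 - (-2 + 1090) = 148 - 1*1088 = 148 - 1088 = -940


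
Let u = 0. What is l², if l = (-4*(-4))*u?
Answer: 0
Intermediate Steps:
l = 0 (l = -4*(-4)*0 = 16*0 = 0)
l² = 0² = 0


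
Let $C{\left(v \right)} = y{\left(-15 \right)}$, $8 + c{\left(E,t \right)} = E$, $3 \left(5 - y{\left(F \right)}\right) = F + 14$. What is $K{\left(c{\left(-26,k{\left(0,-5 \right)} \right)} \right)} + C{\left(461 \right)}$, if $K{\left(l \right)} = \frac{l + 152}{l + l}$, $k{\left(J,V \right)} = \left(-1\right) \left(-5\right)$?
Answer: $\frac{367}{102} \approx 3.598$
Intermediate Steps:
$y{\left(F \right)} = \frac{1}{3} - \frac{F}{3}$ ($y{\left(F \right)} = 5 - \frac{F + 14}{3} = 5 - \frac{14 + F}{3} = 5 - \left(\frac{14}{3} + \frac{F}{3}\right) = \frac{1}{3} - \frac{F}{3}$)
$k{\left(J,V \right)} = 5$
$c{\left(E,t \right)} = -8 + E$
$C{\left(v \right)} = \frac{16}{3}$ ($C{\left(v \right)} = \frac{1}{3} - -5 = \frac{1}{3} + 5 = \frac{16}{3}$)
$K{\left(l \right)} = \frac{152 + l}{2 l}$
$K{\left(c{\left(-26,k{\left(0,-5 \right)} \right)} \right)} + C{\left(461 \right)} = \frac{152 - 34}{2 \left(-8 - 26\right)} + \frac{16}{3} = \frac{152 - 34}{2 \left(-34\right)} + \frac{16}{3} = \frac{1}{2} \left(- \frac{1}{34}\right) 118 + \frac{16}{3} = - \frac{59}{34} + \frac{16}{3} = \frac{367}{102}$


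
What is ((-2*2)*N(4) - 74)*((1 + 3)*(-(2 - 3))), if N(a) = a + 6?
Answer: -456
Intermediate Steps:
N(a) = 6 + a
((-2*2)*N(4) - 74)*((1 + 3)*(-(2 - 3))) = ((-2*2)*(6 + 4) - 74)*((1 + 3)*(-(2 - 3))) = (-4*10 - 74)*(4*(-1*(-1))) = (-40 - 74)*(4*1) = -114*4 = -456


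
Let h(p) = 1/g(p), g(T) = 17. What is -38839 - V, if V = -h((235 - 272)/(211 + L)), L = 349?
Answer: -660262/17 ≈ -38839.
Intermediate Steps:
h(p) = 1/17
V = -1/17 (V = -1*1/17 = -1/17 ≈ -0.058824)
-38839 - V = -38839 - 1*(-1/17) = -38839 + 1/17 = -660262/17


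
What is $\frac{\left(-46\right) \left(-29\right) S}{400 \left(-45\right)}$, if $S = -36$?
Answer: $\frac{667}{250} \approx 2.668$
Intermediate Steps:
$\frac{\left(-46\right) \left(-29\right) S}{400 \left(-45\right)} = \frac{\left(-46\right) \left(-29\right) \left(-36\right)}{400 \left(-45\right)} = \frac{1334 \left(-36\right)}{-18000} = \left(-48024\right) \left(- \frac{1}{18000}\right) = \frac{667}{250}$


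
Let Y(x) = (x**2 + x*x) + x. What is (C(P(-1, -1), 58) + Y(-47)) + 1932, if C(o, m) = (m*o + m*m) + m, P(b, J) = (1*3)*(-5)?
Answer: 8855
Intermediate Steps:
P(b, J) = -15 (P(b, J) = 3*(-5) = -15)
Y(x) = x + 2*x**2 (Y(x) = (x**2 + x**2) + x = 2*x**2 + x = x + 2*x**2)
C(o, m) = m + m**2 + m*o (C(o, m) = (m*o + m**2) + m = (m**2 + m*o) + m = m + m**2 + m*o)
(C(P(-1, -1), 58) + Y(-47)) + 1932 = (58*(1 + 58 - 15) - 47*(1 + 2*(-47))) + 1932 = (58*44 - 47*(1 - 94)) + 1932 = (2552 - 47*(-93)) + 1932 = (2552 + 4371) + 1932 = 6923 + 1932 = 8855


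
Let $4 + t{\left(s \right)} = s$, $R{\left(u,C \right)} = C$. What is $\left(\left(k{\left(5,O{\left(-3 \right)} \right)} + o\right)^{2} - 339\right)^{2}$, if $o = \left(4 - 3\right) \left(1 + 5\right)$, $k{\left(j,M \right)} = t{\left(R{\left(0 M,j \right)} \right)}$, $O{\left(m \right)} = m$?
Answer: $84100$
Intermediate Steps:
$t{\left(s \right)} = -4 + s$
$k{\left(j,M \right)} = -4 + j$
$o = 6$ ($o = 1 \cdot 6 = 6$)
$\left(\left(k{\left(5,O{\left(-3 \right)} \right)} + o\right)^{2} - 339\right)^{2} = \left(\left(\left(-4 + 5\right) + 6\right)^{2} - 339\right)^{2} = \left(\left(1 + 6\right)^{2} - 339\right)^{2} = \left(7^{2} - 339\right)^{2} = \left(49 - 339\right)^{2} = \left(-290\right)^{2} = 84100$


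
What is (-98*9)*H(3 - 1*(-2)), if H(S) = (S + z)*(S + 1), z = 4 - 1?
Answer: -42336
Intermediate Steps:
z = 3
H(S) = (1 + S)*(3 + S) (H(S) = (S + 3)*(S + 1) = (3 + S)*(1 + S) = (1 + S)*(3 + S))
(-98*9)*H(3 - 1*(-2)) = (-98*9)*(3 + (3 - 1*(-2))**2 + 4*(3 - 1*(-2))) = -882*(3 + (3 + 2)**2 + 4*(3 + 2)) = -882*(3 + 5**2 + 4*5) = -882*(3 + 25 + 20) = -882*48 = -42336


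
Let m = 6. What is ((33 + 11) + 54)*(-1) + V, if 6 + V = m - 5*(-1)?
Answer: -93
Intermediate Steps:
V = 5 (V = -6 + (6 - 5*(-1)) = -6 + (6 + 5) = -6 + 11 = 5)
((33 + 11) + 54)*(-1) + V = ((33 + 11) + 54)*(-1) + 5 = (44 + 54)*(-1) + 5 = 98*(-1) + 5 = -98 + 5 = -93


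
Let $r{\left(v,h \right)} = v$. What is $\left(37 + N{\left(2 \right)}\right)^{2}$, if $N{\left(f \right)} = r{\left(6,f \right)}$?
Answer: $1849$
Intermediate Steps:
$N{\left(f \right)} = 6$
$\left(37 + N{\left(2 \right)}\right)^{2} = \left(37 + 6\right)^{2} = 43^{2} = 1849$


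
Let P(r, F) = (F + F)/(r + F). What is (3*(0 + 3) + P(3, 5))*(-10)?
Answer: -205/2 ≈ -102.50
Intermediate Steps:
P(r, F) = 2*F/(F + r) (P(r, F) = (2*F)/(F + r) = 2*F/(F + r))
(3*(0 + 3) + P(3, 5))*(-10) = (3*(0 + 3) + 2*5/(5 + 3))*(-10) = (3*3 + 2*5/8)*(-10) = (9 + 2*5*(⅛))*(-10) = (9 + 5/4)*(-10) = (41/4)*(-10) = -205/2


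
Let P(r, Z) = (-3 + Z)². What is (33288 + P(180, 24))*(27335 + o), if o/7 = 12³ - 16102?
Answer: -2471762307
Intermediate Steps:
o = -100618 (o = 7*(12³ - 16102) = 7*(1728 - 16102) = 7*(-14374) = -100618)
(33288 + P(180, 24))*(27335 + o) = (33288 + (-3 + 24)²)*(27335 - 100618) = (33288 + 21²)*(-73283) = (33288 + 441)*(-73283) = 33729*(-73283) = -2471762307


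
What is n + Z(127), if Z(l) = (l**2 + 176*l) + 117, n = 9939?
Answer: 48537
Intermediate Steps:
Z(l) = 117 + l**2 + 176*l
n + Z(127) = 9939 + (117 + 127**2 + 176*127) = 9939 + (117 + 16129 + 22352) = 9939 + 38598 = 48537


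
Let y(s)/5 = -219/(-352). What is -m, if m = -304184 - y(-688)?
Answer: 107073863/352 ≈ 3.0419e+5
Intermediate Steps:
y(s) = 1095/352 (y(s) = 5*(-219/(-352)) = 5*(-219*(-1/352)) = 5*(219/352) = 1095/352)
m = -107073863/352 (m = -304184 - 1*1095/352 = -304184 - 1095/352 = -107073863/352 ≈ -3.0419e+5)
-m = -1*(-107073863/352) = 107073863/352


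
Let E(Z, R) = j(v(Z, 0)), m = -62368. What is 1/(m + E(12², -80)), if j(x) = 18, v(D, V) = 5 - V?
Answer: -1/62350 ≈ -1.6038e-5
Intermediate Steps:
E(Z, R) = 18
1/(m + E(12², -80)) = 1/(-62368 + 18) = 1/(-62350) = -1/62350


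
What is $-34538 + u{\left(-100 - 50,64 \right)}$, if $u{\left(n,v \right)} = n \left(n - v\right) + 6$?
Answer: $-2432$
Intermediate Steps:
$u{\left(n,v \right)} = 6 + n \left(n - v\right)$
$-34538 + u{\left(-100 - 50,64 \right)} = -34538 + \left(6 + \left(-100 - 50\right)^{2} - \left(-100 - 50\right) 64\right) = -34538 + \left(6 + \left(-150\right)^{2} - \left(-150\right) 64\right) = -34538 + \left(6 + 22500 + 9600\right) = -34538 + 32106 = -2432$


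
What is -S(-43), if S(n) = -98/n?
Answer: -98/43 ≈ -2.2791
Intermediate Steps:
-S(-43) = -(-98)/(-43) = -(-98)*(-1)/43 = -1*98/43 = -98/43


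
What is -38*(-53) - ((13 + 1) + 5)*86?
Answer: 380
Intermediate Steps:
-38*(-53) - ((13 + 1) + 5)*86 = 2014 - (14 + 5)*86 = 2014 - 19*86 = 2014 - 1*1634 = 2014 - 1634 = 380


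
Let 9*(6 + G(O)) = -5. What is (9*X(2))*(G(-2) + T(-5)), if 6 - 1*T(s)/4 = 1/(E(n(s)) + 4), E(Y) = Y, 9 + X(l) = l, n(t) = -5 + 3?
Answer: -973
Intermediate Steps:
n(t) = -2
X(l) = -9 + l
G(O) = -59/9 (G(O) = -6 + (1/9)*(-5) = -6 - 5/9 = -59/9)
T(s) = 22 (T(s) = 24 - 4/(-2 + 4) = 24 - 4/2 = 24 - 4*1/2 = 24 - 2 = 22)
(9*X(2))*(G(-2) + T(-5)) = (9*(-9 + 2))*(-59/9 + 22) = (9*(-7))*(139/9) = -63*139/9 = -973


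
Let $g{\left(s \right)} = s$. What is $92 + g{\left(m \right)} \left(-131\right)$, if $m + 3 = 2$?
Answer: $223$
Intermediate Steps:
$m = -1$ ($m = -3 + 2 = -1$)
$92 + g{\left(m \right)} \left(-131\right) = 92 - -131 = 92 + 131 = 223$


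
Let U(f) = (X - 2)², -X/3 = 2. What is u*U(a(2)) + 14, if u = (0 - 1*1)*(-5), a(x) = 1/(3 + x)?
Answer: 334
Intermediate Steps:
X = -6 (X = -3*2 = -6)
U(f) = 64 (U(f) = (-6 - 2)² = (-8)² = 64)
u = 5 (u = (0 - 1)*(-5) = -1*(-5) = 5)
u*U(a(2)) + 14 = 5*64 + 14 = 320 + 14 = 334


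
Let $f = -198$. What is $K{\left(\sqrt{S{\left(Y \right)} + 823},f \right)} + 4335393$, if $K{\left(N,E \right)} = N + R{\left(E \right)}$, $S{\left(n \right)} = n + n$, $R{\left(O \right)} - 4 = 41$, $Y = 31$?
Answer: $4335438 + \sqrt{885} \approx 4.3355 \cdot 10^{6}$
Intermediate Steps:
$R{\left(O \right)} = 45$ ($R{\left(O \right)} = 4 + 41 = 45$)
$S{\left(n \right)} = 2 n$
$K{\left(N,E \right)} = 45 + N$ ($K{\left(N,E \right)} = N + 45 = 45 + N$)
$K{\left(\sqrt{S{\left(Y \right)} + 823},f \right)} + 4335393 = \left(45 + \sqrt{2 \cdot 31 + 823}\right) + 4335393 = \left(45 + \sqrt{62 + 823}\right) + 4335393 = \left(45 + \sqrt{885}\right) + 4335393 = 4335438 + \sqrt{885}$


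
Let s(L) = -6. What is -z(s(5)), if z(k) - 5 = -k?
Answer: -11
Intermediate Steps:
z(k) = 5 - k
-z(s(5)) = -(5 - 1*(-6)) = -(5 + 6) = -1*11 = -11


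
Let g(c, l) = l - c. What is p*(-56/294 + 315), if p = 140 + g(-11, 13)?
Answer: 1084204/21 ≈ 51629.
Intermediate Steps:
p = 164 (p = 140 + (13 - 1*(-11)) = 140 + (13 + 11) = 140 + 24 = 164)
p*(-56/294 + 315) = 164*(-56/294 + 315) = 164*(-56*1/294 + 315) = 164*(-4/21 + 315) = 164*(6611/21) = 1084204/21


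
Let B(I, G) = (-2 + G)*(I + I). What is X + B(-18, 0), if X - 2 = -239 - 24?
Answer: -189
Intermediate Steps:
B(I, G) = 2*I*(-2 + G) (B(I, G) = (-2 + G)*(2*I) = 2*I*(-2 + G))
X = -261 (X = 2 + (-239 - 24) = 2 - 263 = -261)
X + B(-18, 0) = -261 + 2*(-18)*(-2 + 0) = -261 + 2*(-18)*(-2) = -261 + 72 = -189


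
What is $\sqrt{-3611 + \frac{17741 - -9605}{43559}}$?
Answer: $\frac{i \sqrt{6850271418477}}{43559} \approx 60.086 i$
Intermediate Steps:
$\sqrt{-3611 + \frac{17741 - -9605}{43559}} = \sqrt{-3611 + \left(17741 + 9605\right) \frac{1}{43559}} = \sqrt{-3611 + 27346 \cdot \frac{1}{43559}} = \sqrt{-3611 + \frac{27346}{43559}} = \sqrt{- \frac{157264203}{43559}} = \frac{i \sqrt{6850271418477}}{43559}$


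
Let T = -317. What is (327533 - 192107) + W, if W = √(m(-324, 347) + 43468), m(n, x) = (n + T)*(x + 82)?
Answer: 135426 + I*√231521 ≈ 1.3543e+5 + 481.17*I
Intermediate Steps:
m(n, x) = (-317 + n)*(82 + x) (m(n, x) = (n - 317)*(x + 82) = (-317 + n)*(82 + x))
W = I*√231521 (W = √((-25994 - 317*347 + 82*(-324) - 324*347) + 43468) = √((-25994 - 109999 - 26568 - 112428) + 43468) = √(-274989 + 43468) = √(-231521) = I*√231521 ≈ 481.17*I)
(327533 - 192107) + W = (327533 - 192107) + I*√231521 = 135426 + I*√231521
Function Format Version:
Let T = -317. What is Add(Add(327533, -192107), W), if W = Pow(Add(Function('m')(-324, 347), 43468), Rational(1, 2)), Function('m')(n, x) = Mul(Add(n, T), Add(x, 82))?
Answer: Add(135426, Mul(I, Pow(231521, Rational(1, 2)))) ≈ Add(1.3543e+5, Mul(481.17, I))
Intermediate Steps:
Function('m')(n, x) = Mul(Add(-317, n), Add(82, x)) (Function('m')(n, x) = Mul(Add(n, -317), Add(x, 82)) = Mul(Add(-317, n), Add(82, x)))
W = Mul(I, Pow(231521, Rational(1, 2))) (W = Pow(Add(Add(-25994, Mul(-317, 347), Mul(82, -324), Mul(-324, 347)), 43468), Rational(1, 2)) = Pow(Add(Add(-25994, -109999, -26568, -112428), 43468), Rational(1, 2)) = Pow(Add(-274989, 43468), Rational(1, 2)) = Pow(-231521, Rational(1, 2)) = Mul(I, Pow(231521, Rational(1, 2))) ≈ Mul(481.17, I))
Add(Add(327533, -192107), W) = Add(Add(327533, -192107), Mul(I, Pow(231521, Rational(1, 2)))) = Add(135426, Mul(I, Pow(231521, Rational(1, 2))))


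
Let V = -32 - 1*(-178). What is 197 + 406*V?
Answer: 59473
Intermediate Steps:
V = 146 (V = -32 + 178 = 146)
197 + 406*V = 197 + 406*146 = 197 + 59276 = 59473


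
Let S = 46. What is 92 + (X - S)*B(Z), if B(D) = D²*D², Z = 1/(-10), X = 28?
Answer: 459991/5000 ≈ 91.998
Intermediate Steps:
Z = -⅒ ≈ -0.10000
B(D) = D⁴
92 + (X - S)*B(Z) = 92 + (28 - 1*46)*(-⅒)⁴ = 92 + (28 - 46)*(1/10000) = 92 - 18*1/10000 = 92 - 9/5000 = 459991/5000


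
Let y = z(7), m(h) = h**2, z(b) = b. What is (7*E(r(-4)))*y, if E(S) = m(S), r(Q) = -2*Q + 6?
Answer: 9604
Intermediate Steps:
r(Q) = 6 - 2*Q
y = 7
E(S) = S**2
(7*E(r(-4)))*y = (7*(6 - 2*(-4))**2)*7 = (7*(6 + 8)**2)*7 = (7*14**2)*7 = (7*196)*7 = 1372*7 = 9604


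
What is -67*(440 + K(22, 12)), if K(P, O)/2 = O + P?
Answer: -34036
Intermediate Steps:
K(P, O) = 2*O + 2*P (K(P, O) = 2*(O + P) = 2*O + 2*P)
-67*(440 + K(22, 12)) = -67*(440 + (2*12 + 2*22)) = -67*(440 + (24 + 44)) = -67*(440 + 68) = -67*508 = -34036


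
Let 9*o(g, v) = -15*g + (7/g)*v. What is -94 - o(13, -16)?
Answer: -8351/117 ≈ -71.376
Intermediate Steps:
o(g, v) = -5*g/3 + 7*v/(9*g) (o(g, v) = (-15*g + (7/g)*v)/9 = (-15*g + 7*v/g)/9 = -5*g/3 + 7*v/(9*g))
-94 - o(13, -16) = -94 - (-15*13² + 7*(-16))/(9*13) = -94 - (-15*169 - 112)/(9*13) = -94 - (-2535 - 112)/(9*13) = -94 - (-2647)/(9*13) = -94 - 1*(-2647/117) = -94 + 2647/117 = -8351/117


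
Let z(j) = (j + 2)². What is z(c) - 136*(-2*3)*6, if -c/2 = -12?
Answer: 5572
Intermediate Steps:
c = 24 (c = -2*(-12) = 24)
z(j) = (2 + j)²
z(c) - 136*(-2*3)*6 = (2 + 24)² - 136*(-2*3)*6 = 26² - (-816)*6 = 676 - 136*(-36) = 676 + 4896 = 5572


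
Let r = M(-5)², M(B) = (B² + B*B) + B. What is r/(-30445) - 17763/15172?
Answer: -114303567/92382308 ≈ -1.2373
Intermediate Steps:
M(B) = B + 2*B² (M(B) = (B² + B²) + B = 2*B² + B = B + 2*B²)
r = 2025 (r = (-5*(1 + 2*(-5)))² = (-5*(1 - 10))² = (-5*(-9))² = 45² = 2025)
r/(-30445) - 17763/15172 = 2025/(-30445) - 17763/15172 = 2025*(-1/30445) - 17763*1/15172 = -405/6089 - 17763/15172 = -114303567/92382308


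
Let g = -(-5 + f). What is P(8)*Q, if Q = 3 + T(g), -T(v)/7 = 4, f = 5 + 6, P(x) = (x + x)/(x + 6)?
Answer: -200/7 ≈ -28.571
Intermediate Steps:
P(x) = 2*x/(6 + x) (P(x) = (2*x)/(6 + x) = 2*x/(6 + x))
f = 11
g = -6 (g = -(-5 + 11) = -1*6 = -6)
T(v) = -28 (T(v) = -7*4 = -28)
Q = -25 (Q = 3 - 28 = -25)
P(8)*Q = (2*8/(6 + 8))*(-25) = (2*8/14)*(-25) = (2*8*(1/14))*(-25) = (8/7)*(-25) = -200/7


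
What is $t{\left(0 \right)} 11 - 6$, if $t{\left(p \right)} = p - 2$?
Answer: $-28$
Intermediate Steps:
$t{\left(p \right)} = -2 + p$
$t{\left(0 \right)} 11 - 6 = \left(-2 + 0\right) 11 - 6 = \left(-2\right) 11 - 6 = -22 - 6 = -28$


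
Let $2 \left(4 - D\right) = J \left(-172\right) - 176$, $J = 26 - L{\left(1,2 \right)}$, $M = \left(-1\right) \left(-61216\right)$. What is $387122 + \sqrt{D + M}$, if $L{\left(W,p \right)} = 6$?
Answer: $387122 + 2 \sqrt{15757} \approx 3.8737 \cdot 10^{5}$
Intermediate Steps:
$M = 61216$
$J = 20$ ($J = 26 - 6 = 20$)
$D = 1812$ ($D = 4 - \frac{20 \left(-172\right) - 176}{2} = 4 - \frac{-3440 - 176}{2} = 4 - -1808 = 4 + 1808 = 1812$)
$387122 + \sqrt{D + M} = 387122 + \sqrt{1812 + 61216} = 387122 + \sqrt{63028} = 387122 + 2 \sqrt{15757}$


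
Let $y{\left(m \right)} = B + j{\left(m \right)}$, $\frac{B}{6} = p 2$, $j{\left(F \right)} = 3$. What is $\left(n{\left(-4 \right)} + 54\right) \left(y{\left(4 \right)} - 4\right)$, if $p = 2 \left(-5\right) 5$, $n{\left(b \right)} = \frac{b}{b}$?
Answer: $-33055$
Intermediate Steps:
$n{\left(b \right)} = 1$
$p = -50$ ($p = \left(-10\right) 5 = -50$)
$B = -600$ ($B = 6 \left(\left(-50\right) 2\right) = 6 \left(-100\right) = -600$)
$y{\left(m \right)} = -597$ ($y{\left(m \right)} = -600 + 3 = -597$)
$\left(n{\left(-4 \right)} + 54\right) \left(y{\left(4 \right)} - 4\right) = \left(1 + 54\right) \left(-597 - 4\right) = 55 \left(-601\right) = -33055$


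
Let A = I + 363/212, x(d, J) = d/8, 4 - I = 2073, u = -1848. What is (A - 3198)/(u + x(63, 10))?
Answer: 318926/111459 ≈ 2.8614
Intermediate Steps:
I = -2069 (I = 4 - 1*2073 = 4 - 2073 = -2069)
x(d, J) = d/8 (x(d, J) = d*(1/8) = d/8)
A = -438265/212 (A = -2069 + 363/212 = -438265/212 ≈ -2067.3)
(A - 3198)/(u + x(63, 10)) = (-438265/212 - 3198)/(-1848 + (1/8)*63) = -1116241/(212*(-1848 + 63/8)) = -1116241/(212*(-14721/8)) = -1116241/212*(-8/14721) = 318926/111459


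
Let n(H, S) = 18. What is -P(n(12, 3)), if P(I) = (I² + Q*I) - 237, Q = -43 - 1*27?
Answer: 1173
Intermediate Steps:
Q = -70 (Q = -43 - 27 = -70)
P(I) = -237 + I² - 70*I (P(I) = (I² - 70*I) - 237 = -237 + I² - 70*I)
-P(n(12, 3)) = -(-237 + 18² - 70*18) = -(-237 + 324 - 1260) = -1*(-1173) = 1173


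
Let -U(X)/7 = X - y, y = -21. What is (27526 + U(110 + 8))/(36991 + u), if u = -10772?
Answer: 159/157 ≈ 1.0127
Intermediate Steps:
U(X) = -147 - 7*X (U(X) = -7*(X - 1*(-21)) = -7*(X + 21) = -7*(21 + X) = -147 - 7*X)
(27526 + U(110 + 8))/(36991 + u) = (27526 + (-147 - 7*(110 + 8)))/(36991 - 10772) = (27526 + (-147 - 7*118))/26219 = (27526 + (-147 - 826))*(1/26219) = (27526 - 973)*(1/26219) = 26553*(1/26219) = 159/157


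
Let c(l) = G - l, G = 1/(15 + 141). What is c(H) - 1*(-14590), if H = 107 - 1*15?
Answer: 2261689/156 ≈ 14498.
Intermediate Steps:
G = 1/156 ≈ 0.0064103
H = 92 (H = 107 - 15 = 92)
c(l) = 1/156 - l
c(H) - 1*(-14590) = (1/156 - 1*92) - 1*(-14590) = (1/156 - 92) + 14590 = -14351/156 + 14590 = 2261689/156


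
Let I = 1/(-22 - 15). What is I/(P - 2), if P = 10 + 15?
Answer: -1/851 ≈ -0.0011751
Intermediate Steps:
P = 25
I = -1/37 (I = 1/(-37) = -1/37 ≈ -0.027027)
I/(P - 2) = -1/37/(25 - 2) = -1/37/23 = (1/23)*(-1/37) = -1/851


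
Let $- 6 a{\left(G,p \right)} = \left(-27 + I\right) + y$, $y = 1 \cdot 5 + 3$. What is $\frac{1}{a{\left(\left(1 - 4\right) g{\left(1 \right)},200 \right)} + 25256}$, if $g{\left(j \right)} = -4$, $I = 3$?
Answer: $\frac{3}{75776} \approx 3.959 \cdot 10^{-5}$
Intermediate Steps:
$y = 8$ ($y = 5 + 3 = 8$)
$a{\left(G,p \right)} = \frac{8}{3}$ ($a{\left(G,p \right)} = - \frac{\left(-27 + 3\right) + 8}{6} = - \frac{-24 + 8}{6} = \left(- \frac{1}{6}\right) \left(-16\right) = \frac{8}{3}$)
$\frac{1}{a{\left(\left(1 - 4\right) g{\left(1 \right)},200 \right)} + 25256} = \frac{1}{\frac{8}{3} + 25256} = \frac{1}{\frac{75776}{3}} = \frac{3}{75776}$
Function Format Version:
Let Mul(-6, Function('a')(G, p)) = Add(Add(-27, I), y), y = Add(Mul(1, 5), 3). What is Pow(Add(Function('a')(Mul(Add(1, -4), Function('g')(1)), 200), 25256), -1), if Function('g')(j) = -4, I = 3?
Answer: Rational(3, 75776) ≈ 3.9590e-5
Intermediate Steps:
y = 8 (y = Add(5, 3) = 8)
Function('a')(G, p) = Rational(8, 3) (Function('a')(G, p) = Mul(Rational(-1, 6), Add(Add(-27, 3), 8)) = Mul(Rational(-1, 6), Add(-24, 8)) = Mul(Rational(-1, 6), -16) = Rational(8, 3))
Pow(Add(Function('a')(Mul(Add(1, -4), Function('g')(1)), 200), 25256), -1) = Pow(Add(Rational(8, 3), 25256), -1) = Pow(Rational(75776, 3), -1) = Rational(3, 75776)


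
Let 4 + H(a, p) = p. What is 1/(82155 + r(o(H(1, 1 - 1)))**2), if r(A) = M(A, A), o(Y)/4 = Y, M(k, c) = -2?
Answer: 1/82159 ≈ 1.2172e-5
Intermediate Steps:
H(a, p) = -4 + p
o(Y) = 4*Y
r(A) = -2
1/(82155 + r(o(H(1, 1 - 1)))**2) = 1/(82155 + (-2)**2) = 1/(82155 + 4) = 1/82159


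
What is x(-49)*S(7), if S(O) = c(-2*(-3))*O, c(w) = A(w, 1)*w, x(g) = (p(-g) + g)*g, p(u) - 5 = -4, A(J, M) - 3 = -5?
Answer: -197568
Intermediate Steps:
A(J, M) = -2 (A(J, M) = 3 - 5 = -2)
p(u) = 1 (p(u) = 5 - 4 = 1)
x(g) = g*(1 + g) (x(g) = (1 + g)*g = g*(1 + g))
c(w) = -2*w
S(O) = -12*O (S(O) = (-(-4)*(-3))*O = (-2*6)*O = -12*O)
x(-49)*S(7) = (-49*(1 - 49))*(-12*7) = -49*(-48)*(-84) = 2352*(-84) = -197568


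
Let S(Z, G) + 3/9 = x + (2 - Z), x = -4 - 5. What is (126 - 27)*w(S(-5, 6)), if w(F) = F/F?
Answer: 99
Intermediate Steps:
x = -9
S(Z, G) = -22/3 - Z (S(Z, G) = -1/3 + (-9 + (2 - Z)) = -1/3 + (-7 - Z) = -22/3 - Z)
w(F) = 1
(126 - 27)*w(S(-5, 6)) = (126 - 27)*1 = 99*1 = 99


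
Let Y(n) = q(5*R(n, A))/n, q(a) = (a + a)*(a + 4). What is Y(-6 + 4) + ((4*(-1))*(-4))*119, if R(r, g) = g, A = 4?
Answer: 1424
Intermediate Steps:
q(a) = 2*a*(4 + a) (q(a) = (2*a)*(4 + a) = 2*a*(4 + a))
Y(n) = 960/n (Y(n) = (2*(5*4)*(4 + 5*4))/n = (2*20*(4 + 20))/n = (2*20*24)/n = 960/n)
Y(-6 + 4) + ((4*(-1))*(-4))*119 = 960/(-6 + 4) + ((4*(-1))*(-4))*119 = 960/(-2) - 4*(-4)*119 = 960*(-½) + 16*119 = -480 + 1904 = 1424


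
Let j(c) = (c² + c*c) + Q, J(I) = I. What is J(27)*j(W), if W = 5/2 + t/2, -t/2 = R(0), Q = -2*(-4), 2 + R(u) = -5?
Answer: 10179/2 ≈ 5089.5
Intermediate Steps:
R(u) = -7 (R(u) = -2 - 5 = -7)
Q = 8
t = 14 (t = -2*(-7) = 14)
W = 19/2 (W = 5/2 + 14/2 = 5*(½) + 14*(½) = 5/2 + 7 = 19/2 ≈ 9.5000)
j(c) = 8 + 2*c² (j(c) = (c² + c*c) + 8 = (c² + c²) + 8 = 2*c² + 8 = 8 + 2*c²)
J(27)*j(W) = 27*(8 + 2*(19/2)²) = 27*(8 + 2*(361/4)) = 27*(8 + 361/2) = 27*(377/2) = 10179/2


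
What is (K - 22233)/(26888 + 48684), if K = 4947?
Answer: -8643/37786 ≈ -0.22874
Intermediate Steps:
(K - 22233)/(26888 + 48684) = (4947 - 22233)/(26888 + 48684) = -17286/75572 = -17286*1/75572 = -8643/37786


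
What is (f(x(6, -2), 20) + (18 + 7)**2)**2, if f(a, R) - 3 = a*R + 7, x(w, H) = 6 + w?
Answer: 765625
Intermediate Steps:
f(a, R) = 10 + R*a (f(a, R) = 3 + (a*R + 7) = 3 + (R*a + 7) = 3 + (7 + R*a) = 10 + R*a)
(f(x(6, -2), 20) + (18 + 7)**2)**2 = ((10 + 20*(6 + 6)) + (18 + 7)**2)**2 = ((10 + 20*12) + 25**2)**2 = ((10 + 240) + 625)**2 = (250 + 625)**2 = 875**2 = 765625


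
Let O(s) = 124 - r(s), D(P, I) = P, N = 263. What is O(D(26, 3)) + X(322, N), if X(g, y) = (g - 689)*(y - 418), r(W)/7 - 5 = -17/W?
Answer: 1481443/26 ≈ 56979.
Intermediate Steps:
r(W) = 35 - 119/W (r(W) = 35 + 7*(-17/W) = 35 - 119/W)
X(g, y) = (-689 + g)*(-418 + y)
O(s) = 89 + 119/s (O(s) = 124 - (35 - 119/s) = 124 + (-35 + 119/s) = 89 + 119/s)
O(D(26, 3)) + X(322, N) = (89 + 119/26) + (288002 - 689*263 - 418*322 + 322*263) = (89 + 119*(1/26)) + (288002 - 181207 - 134596 + 84686) = (89 + 119/26) + 56885 = 2433/26 + 56885 = 1481443/26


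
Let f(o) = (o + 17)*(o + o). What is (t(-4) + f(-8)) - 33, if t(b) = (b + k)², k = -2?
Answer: -141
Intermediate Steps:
f(o) = 2*o*(17 + o) (f(o) = (17 + o)*(2*o) = 2*o*(17 + o))
t(b) = (-2 + b)² (t(b) = (b - 2)² = (-2 + b)²)
(t(-4) + f(-8)) - 33 = ((-2 - 4)² + 2*(-8)*(17 - 8)) - 33 = ((-6)² + 2*(-8)*9) - 33 = (36 - 144) - 33 = -108 - 33 = -141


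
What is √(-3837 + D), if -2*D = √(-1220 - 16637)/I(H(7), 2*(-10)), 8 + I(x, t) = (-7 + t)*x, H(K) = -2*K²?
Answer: √(-26701851828 - 1319*I*√17857)/2638 ≈ 0.00020444 - 61.944*I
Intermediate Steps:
I(x, t) = -8 + x*(-7 + t) (I(x, t) = -8 + (-7 + t)*x = -8 + x*(-7 + t))
D = -I*√17857/5276 (D = -√(-1220 - 16637)/(2*(-8 - (-14)*7² + (2*(-10))*(-2*7²))) = -√(-17857)/(2*(-8 - (-14)*49 - (-40)*49)) = -I*√17857/(2*(-8 - 7*(-98) - 20*(-98))) = -I*√17857/(2*(-8 + 686 + 1960)) = -I*√17857/(2*2638) = -I*√17857/5276 ≈ -0.025328*I)
√(-3837 + D) = √(-3837 - I*√17857/5276)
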